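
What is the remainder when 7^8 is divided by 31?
8 = 8 (binary 1000). Repeated squaring mod 31: 7^1 ≡ 7; 7^2 ≡ 7² = 49 ≡ 18; 7^4 ≡ 18² = 324 ≡ 14; 7^8 ≡ 14² = 196 ≡ 10. So 7^8 ≡ 10 (mod 31).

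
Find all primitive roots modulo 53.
Primitive roots mod 53: {2, 3, 5, 8, 12, 14, 18, 19, 20, 21, 22, 26, 27, 31, 32, 33, 34, 35, 39, 41, 45, 48, 50, 51}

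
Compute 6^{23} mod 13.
11

Using successive squaring:
Binary expansion of 23: 10111
Powers of 6 mod 13 (each is the square of the previous):
  6^1 ≡ 6 (mod 13)
  6^2 ≡ 6² = 36 ≡ 10 (mod 13)
  6^4 ≡ 10² = 100 ≡ 9 (mod 13)
  6^8 ≡ 9² = 81 ≡ 3 (mod 13)
  6^16 ≡ 3² = 9 ≡ 9 (mod 13)
23 = 16 + 4 + 2 + 1, so 6^23 = 6^16 × 6^4 × 6^2 × 6^1 ≡ 9 × 9 × 10 × 6 (mod 13)
Multiplying step by step:
  9 × 9 = 81 ≡ 3 (mod 13)
  3 × 10 = 30 ≡ 4 (mod 13)
  4 × 6 = 24 ≡ 11 (mod 13)
Result: 6^23 ≡ 11 (mod 13)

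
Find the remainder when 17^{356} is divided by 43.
By Fermat: 17^{42} ≡ 1 (mod 43). 356 = 8×42 + 20. So 17^{356} ≡ 17^{20} ≡ 38 (mod 43)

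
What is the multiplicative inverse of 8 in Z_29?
8^(-1) ≡ 11 (mod 29). Verification: 8 × 11 = 88 ≡ 1 (mod 29)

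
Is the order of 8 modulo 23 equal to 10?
No, the actual order is 11, not 10.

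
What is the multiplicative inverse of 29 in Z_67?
29^(-1) ≡ 37 (mod 67). Verification: 29 × 37 = 1073 ≡ 1 (mod 67)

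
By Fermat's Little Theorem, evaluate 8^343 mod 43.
By Fermat: 8^{42} ≡ 1 (mod 43). 343 ≡ 7 (mod 42). So 8^{343} ≡ 8^{7} ≡ 42 (mod 43)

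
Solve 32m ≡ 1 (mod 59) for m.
32^(-1) ≡ 24 (mod 59). Verification: 32 × 24 = 768 ≡ 1 (mod 59)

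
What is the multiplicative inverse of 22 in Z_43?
22^(-1) ≡ 2 (mod 43). Verification: 22 × 2 = 44 ≡ 1 (mod 43)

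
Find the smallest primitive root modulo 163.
p - 1 = 162 has prime divisors 2, 3. h is a primitive root mod 163 iff h^(162/q) ≢ 1 (mod 163) for each such q.
h = 2: 2^81 ≡ 162, 2^54 ≡ 104 (mod 163); none is 1, so 2 has order 162 and is a primitive root.
The smallest primitive root mod 163 is g = 2.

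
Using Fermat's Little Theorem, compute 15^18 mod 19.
By Fermat's Little Theorem, 15^{18} ≡ 1 (mod 19) since 19 is prime and gcd(15, 19) = 1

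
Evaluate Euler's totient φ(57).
36

Prime factorization: 57 = 3 × 19
Using the formula φ(n) = n × Π(1 - 1/p) for each prime factor p:
φ(57) = 57 × (1 - 1/3) × (1 - 1/19)
φ(57) = 36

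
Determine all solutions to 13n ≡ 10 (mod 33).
16

Since gcd(13, 33) = 1 divides 10, a solution exists.
Multiply both sides by the inverse of 13 mod 33:
  13^(-1) mod 33 = 28
  x ≡ 28 × 10 ≡ 280 ≡ 16 (mod 33)
Verification: 13 × 16 = 208 = 6 × 33 + 10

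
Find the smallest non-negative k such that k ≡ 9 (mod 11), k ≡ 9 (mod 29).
9

Using the Chinese Remainder Theorem:
M = product of moduli = 319
For equation 1: M_1 = 29, 29 ≡ 7 (mod 11), inverse of 29 mod 11 is 8 (check: 7 × 8 = 56 ≡ 1 (mod 11))
For equation 2: M_2 = 11, 11 ≡ 11 (mod 29), inverse of 11 mod 29 is 8 (check: 11 × 8 = 88 ≡ 1 (mod 29))
Combine: k ≡ Σ r_i×M_i×(M_i⁻¹ mod m_i) = 9×29×8 + 9×11×8 = 2088 + 792 = 2880
2880 mod 319 = 9
k ≡ 9 (mod 319)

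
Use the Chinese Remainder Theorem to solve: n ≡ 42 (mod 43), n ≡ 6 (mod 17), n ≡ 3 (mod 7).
4987

Using the Chinese Remainder Theorem:
M = product of moduli = 5117
For equation 1: M_1 = 119, 119 ≡ 33 (mod 43), inverse of 119 mod 43 is 30 (check: 33 × 30 = 990 ≡ 1 (mod 43))
For equation 2: M_2 = 301, 301 ≡ 12 (mod 17), inverse of 301 mod 17 is 10 (check: 12 × 10 = 120 ≡ 1 (mod 17))
For equation 3: M_3 = 731, 731 ≡ 3 (mod 7), inverse of 731 mod 7 is 5 (check: 3 × 5 = 15 ≡ 1 (mod 7))
Combine: n ≡ Σ r_i×M_i×(M_i⁻¹ mod m_i) = 42×119×30 + 6×301×10 + 3×731×5 = 149940 + 18060 + 10965 = 178965
178965 mod 5117 = 4987
n ≡ 4987 (mod 5117)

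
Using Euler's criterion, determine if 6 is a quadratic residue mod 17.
By Euler's criterion: 6^{8} ≡ 16 (mod 17). Since this equals -1 (≡ 16), 6 is not a QR.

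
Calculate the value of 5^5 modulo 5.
5 ≡ 0 (mod 5). 5 = 4 + 1 (binary 101). Repeated squaring mod 5: 0^1 ≡ 0; 0^2 ≡ 0² = 0 ≡ 0; 0^4 ≡ 0² = 0 ≡ 0. Multiply: 5^5 ≡ 0^4 × 0^1 ≡ 0 × 0 (mod 5): 0 × 0 = 0 ≡ 0. So 5^5 ≡ 0 (mod 5).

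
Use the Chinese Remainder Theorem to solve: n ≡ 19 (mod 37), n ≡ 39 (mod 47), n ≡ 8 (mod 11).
13857

Using the Chinese Remainder Theorem:
M = product of moduli = 19129
For equation 1: M_1 = 517, 517 ≡ 36 (mod 37), inverse of 517 mod 37 is 36 (check: 36 × 36 = 1296 ≡ 1 (mod 37))
For equation 2: M_2 = 407, 407 ≡ 31 (mod 47), inverse of 407 mod 47 is 44 (check: 31 × 44 = 1364 ≡ 1 (mod 47))
For equation 3: M_3 = 1739, 1739 ≡ 1 (mod 11), inverse of 1739 mod 11 is 1 (check: 1 × 1 = 1 ≡ 1 (mod 11))
Combine: n ≡ Σ r_i×M_i×(M_i⁻¹ mod m_i) = 19×517×36 + 39×407×44 + 8×1739×1 = 353628 + 698412 + 13912 = 1065952
1065952 mod 19129 = 13857
n ≡ 13857 (mod 19129)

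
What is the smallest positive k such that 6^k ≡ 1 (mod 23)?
Powers of 6 mod 23: 6^1≡6, 6^2≡13, 6^3≡9, 6^4≡8, 6^5≡2, 6^6≡12, 6^7≡3, 6^8≡18, 6^9≡16, 6^10≡4, 6^11≡1. Order = 11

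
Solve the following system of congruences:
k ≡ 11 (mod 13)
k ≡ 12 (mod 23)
219

Using the Chinese Remainder Theorem:
M = product of moduli = 299
For equation 1: M_1 = 23, 23 ≡ 10 (mod 13), inverse of 23 mod 13 is 4 (check: 10 × 4 = 40 ≡ 1 (mod 13))
For equation 2: M_2 = 13, 13 ≡ 13 (mod 23), inverse of 13 mod 23 is 16 (check: 13 × 16 = 208 ≡ 1 (mod 23))
Combine: k ≡ Σ r_i×M_i×(M_i⁻¹ mod m_i) = 11×23×4 + 12×13×16 = 1012 + 2496 = 3508
3508 mod 299 = 219
k ≡ 219 (mod 299)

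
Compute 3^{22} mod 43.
40

Using successive squaring:
Binary expansion of 22: 10110
Powers of 3 mod 43 (each is the square of the previous):
  3^1 ≡ 3 (mod 43)
  3^2 ≡ 3² = 9 ≡ 9 (mod 43)
  3^4 ≡ 9² = 81 ≡ 38 (mod 43)
  3^8 ≡ 38² = 1444 ≡ 25 (mod 43)
  3^16 ≡ 25² = 625 ≡ 23 (mod 43)
22 = 16 + 4 + 2, so 3^22 = 3^16 × 3^4 × 3^2 ≡ 23 × 38 × 9 (mod 43)
Multiplying step by step:
  23 × 38 = 874 ≡ 14 (mod 43)
  14 × 9 = 126 ≡ 40 (mod 43)
Result: 3^22 ≡ 40 (mod 43)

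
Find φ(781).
700

Prime factorization: 781 = 11 × 71
Using the formula φ(n) = n × Π(1 - 1/p) for each prime factor p:
φ(781) = 781 × (1 - 1/11) × (1 - 1/71)
φ(781) = 700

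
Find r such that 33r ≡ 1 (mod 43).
33^(-1) ≡ 30 (mod 43). Verification: 33 × 30 = 990 ≡ 1 (mod 43)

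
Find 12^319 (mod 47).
Using Fermat: 12^{46} ≡ 1 (mod 47). 319 ≡ 43 (mod 46). So 12^{319} ≡ 12^{43} ≡ 17 (mod 47)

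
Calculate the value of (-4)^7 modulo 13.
(-4) ≡ 9 (mod 13). 7 = 4 + 2 + 1 (binary 111). Repeated squaring mod 13: 9^1 ≡ 9; 9^2 ≡ 9² = 81 ≡ 3; 9^4 ≡ 3² = 9 ≡ 9. Multiply: (-4)^7 ≡ 9^4 × 9^2 × 9^1 ≡ 9 × 3 × 9 (mod 13): 9 × 3 = 27 ≡ 1; 1 × 9 = 9 ≡ 9. So (-4)^7 ≡ 9 (mod 13).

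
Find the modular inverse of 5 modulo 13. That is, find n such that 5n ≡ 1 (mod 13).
8

Using Extended Euclidean Algorithm:
gcd(5, 13) = 1
Bezout coefficients: 5 × -5 + 13 × 2 = 1
So 5 × -5 ≡ 1 (mod 13)
The inverse is -5 mod 13 = 8
Verification: 5 × 8 = 40 = 3 × 13 + 1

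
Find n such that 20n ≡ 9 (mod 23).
20

Since gcd(20, 23) = 1 divides 9, a solution exists.
Multiply both sides by the inverse of 20 mod 23:
  20^(-1) mod 23 = 15
  x ≡ 15 × 9 ≡ 135 ≡ 20 (mod 23)
Verification: 20 × 20 = 400 = 17 × 23 + 9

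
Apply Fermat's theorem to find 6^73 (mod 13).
By Fermat: 6^{12} ≡ 1 (mod 13). 73 = 6×12 + 1. So 6^{73} ≡ 6^{1} ≡ 6 (mod 13)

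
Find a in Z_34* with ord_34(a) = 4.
13 has order 4 mod 34 since 13^{4} ≡ 1 (mod 34) and no smaller power works.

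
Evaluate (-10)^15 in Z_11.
Using Fermat: (-10)^{10} ≡ 1 (mod 11). 15 ≡ 5 (mod 10). So (-10)^{15} ≡ (-10)^{5} ≡ 1 (mod 11)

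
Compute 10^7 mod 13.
7 = 4 + 2 + 1 (binary 111). Repeated squaring mod 13: 10^1 ≡ 10; 10^2 ≡ 10² = 100 ≡ 9; 10^4 ≡ 9² = 81 ≡ 3. Multiply: 10^7 = 10^4 × 10^2 × 10^1 ≡ 3 × 9 × 10 (mod 13): 3 × 9 = 27 ≡ 1; 1 × 10 = 10 ≡ 10. So 10^7 ≡ 10 (mod 13).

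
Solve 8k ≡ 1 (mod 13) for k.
5

Using Extended Euclidean Algorithm:
gcd(8, 13) = 1
Bezout coefficients: 8 × 5 + 13 × -3 = 1
So 8 × 5 ≡ 1 (mod 13)
The inverse is 5 mod 13 = 5
Verification: 8 × 5 = 40 = 3 × 13 + 1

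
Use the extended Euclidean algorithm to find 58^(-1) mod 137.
Extended GCD: 58(26) + 137(-11) = 1. So 58^(-1) ≡ 26 ≡ 26 (mod 137). Verify: 58 × 26 = 1508 ≡ 1 (mod 137)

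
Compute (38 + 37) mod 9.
3

(38 + 37) = 75
75 mod 9 = 3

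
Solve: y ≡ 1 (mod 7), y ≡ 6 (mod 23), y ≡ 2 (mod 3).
M = 7 × 23 × 3 = 483. M₁ = 69, y₁ ≡ 6 (mod 7). M₂ = 21, y₂ ≡ 11 (mod 23). M₃ = 161, y₃ ≡ 2 (mod 3). y = 1×69×6 + 6×21×11 + 2×161×2 ≡ 29 (mod 483)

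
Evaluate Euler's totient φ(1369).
1332

Prime factorization: 1369 = 37^2
Using the formula φ(n) = n × Π(1 - 1/p) for each prime factor p:
φ(1369) = 1369 × (1 - 1/37)
φ(1369) = 1332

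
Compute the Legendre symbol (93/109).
(93/109) = 93^{54} mod 109 = 1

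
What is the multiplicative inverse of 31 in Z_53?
12

Using Extended Euclidean Algorithm:
gcd(31, 53) = 1
Bezout coefficients: 31 × 12 + 53 × -7 = 1
So 31 × 12 ≡ 1 (mod 53)
The inverse is 12 mod 53 = 12
Verification: 31 × 12 = 372 = 7 × 53 + 1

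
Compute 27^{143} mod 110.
103

Using successive squaring:
Binary expansion of 143: 10001111
Powers of 27 mod 110 (each is the square of the previous):
  27^1 ≡ 27 (mod 110)
  27^2 ≡ 27² = 729 ≡ 69 (mod 110)
  27^4 ≡ 69² = 4761 ≡ 31 (mod 110)
  27^8 ≡ 31² = 961 ≡ 81 (mod 110)
  27^16 ≡ 81² = 6561 ≡ 71 (mod 110)
  27^32 ≡ 71² = 5041 ≡ 91 (mod 110)
  27^64 ≡ 91² = 8281 ≡ 31 (mod 110)
  27^128 ≡ 31² = 961 ≡ 81 (mod 110)
143 = 128 + 8 + 4 + 2 + 1, so 27^143 = 27^128 × 27^8 × 27^4 × 27^2 × 27^1 ≡ 81 × 81 × 31 × 69 × 27 (mod 110)
Multiplying step by step:
  81 × 81 = 6561 ≡ 71 (mod 110)
  71 × 31 = 2201 ≡ 1 (mod 110)
  1 × 69 = 69 ≡ 69 (mod 110)
  69 × 27 = 1863 ≡ 103 (mod 110)
Result: 27^143 ≡ 103 (mod 110)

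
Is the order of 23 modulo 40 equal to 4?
Yes, ord_40(23) = 4.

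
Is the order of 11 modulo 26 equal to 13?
No, the actual order is 12, not 13.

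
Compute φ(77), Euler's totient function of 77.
60

Prime factorization: 77 = 7 × 11
Using the formula φ(n) = n × Π(1 - 1/p) for each prime factor p:
φ(77) = 77 × (1 - 1/7) × (1 - 1/11)
φ(77) = 60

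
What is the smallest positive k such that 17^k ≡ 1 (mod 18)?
Powers of 17 mod 18: 17^1≡17, 17^2≡1. Order = 2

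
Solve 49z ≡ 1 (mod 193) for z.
49^(-1) ≡ 130 (mod 193). Verification: 49 × 130 = 6370 ≡ 1 (mod 193)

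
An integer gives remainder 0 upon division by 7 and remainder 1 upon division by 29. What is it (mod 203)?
M = 7 × 29 = 203. M₁ = 29, y₁ ≡ 1 (mod 7). M₂ = 7, y₂ ≡ 25 (mod 29). x = 0×29×1 + 1×7×25 ≡ 175 (mod 203). The smallest positive such number is 175.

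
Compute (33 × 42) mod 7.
0

(33 × 42) = 1386
1386 mod 7 = 0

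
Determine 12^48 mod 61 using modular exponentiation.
Using repeated squaring. 48 = 32 + 16 (binary 110000). Repeated squaring mod 61: 12^1 ≡ 12; 12^2 ≡ 12² = 144 ≡ 22; 12^4 ≡ 22² = 484 ≡ 57; 12^8 ≡ 57² = 3249 ≡ 16; 12^16 ≡ 16² = 256 ≡ 12; 12^32 ≡ 12² = 144 ≡ 22. Multiply: 12^48 = 12^32 × 12^16 ≡ 22 × 12 (mod 61): 22 × 12 = 264 ≡ 20. So 12^48 ≡ 20 (mod 61).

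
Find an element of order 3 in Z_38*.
7 has order 3 mod 38 since 7^{3} ≡ 1 (mod 38) and no smaller power works.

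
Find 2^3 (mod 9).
3 = 2 + 1 (binary 11). Repeated squaring mod 9: 2^1 ≡ 2; 2^2 ≡ 2² = 4 ≡ 4. Multiply: 2^3 = 2^2 × 2^1 ≡ 4 × 2 (mod 9): 4 × 2 = 8 ≡ 8. So 2^3 ≡ 8 (mod 9).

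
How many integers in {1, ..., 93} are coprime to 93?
60

Prime factorization: 93 = 3 × 31
Using the formula φ(n) = n × Π(1 - 1/p) for each prime factor p:
φ(93) = 93 × (1 - 1/3) × (1 - 1/31)
φ(93) = 60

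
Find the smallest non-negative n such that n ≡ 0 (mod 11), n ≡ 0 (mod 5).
0

Using the Chinese Remainder Theorem:
M = product of moduli = 55
For equation 1: M_1 = 5, 5 ≡ 5 (mod 11), inverse of 5 mod 11 is 9 (check: 5 × 9 = 45 ≡ 1 (mod 11))
For equation 2: M_2 = 11, 11 ≡ 1 (mod 5), inverse of 11 mod 5 is 1 (check: 1 × 1 = 1 ≡ 1 (mod 5))
Combine: n ≡ Σ r_i×M_i×(M_i⁻¹ mod m_i) = 0×5×9 + 0×11×1 = 0 + 0 = 0
0 mod 55 = 0
n ≡ 0 (mod 55)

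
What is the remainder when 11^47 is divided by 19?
Using Fermat: 11^{18} ≡ 1 (mod 19). 47 ≡ 11 (mod 18). So 11^{47} ≡ 11^{11} ≡ 7 (mod 19)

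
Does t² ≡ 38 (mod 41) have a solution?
By Euler's criterion: 38^{20} ≡ 40 (mod 41). Since this equals -1 (≡ 40), 38 is not a QR.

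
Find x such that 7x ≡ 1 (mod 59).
7^(-1) ≡ 17 (mod 59). Verification: 7 × 17 = 119 ≡ 1 (mod 59)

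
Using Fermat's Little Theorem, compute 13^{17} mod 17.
13

By Fermat's Little Theorem, a^(p-1) ≡ 1 (mod p) for prime p and gcd(a, p) = 1
Here p = 17, so 13^16 ≡ 1 (mod 17)
We can reduce the exponent: 17 mod 16 = 1
So 13^17 ≡ 13^1 (mod 17)
Computing: 13^1 mod 17 = 13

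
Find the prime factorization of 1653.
3 × 19 × 29

Divide by primes starting from smallest:
1653 ÷ 3 = 551
551 ÷ 19 = 29
29 ÷ 29 = 1

1653 = 3 × 19 × 29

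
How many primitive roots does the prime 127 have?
Number of primitive roots mod 127 = φ(126) = 36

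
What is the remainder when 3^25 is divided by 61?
Using repeated squaring. 25 = 16 + 8 + 1 (binary 11001). Repeated squaring mod 61: 3^1 ≡ 3; 3^2 ≡ 3² = 9 ≡ 9; 3^4 ≡ 9² = 81 ≡ 20; 3^8 ≡ 20² = 400 ≡ 34; 3^16 ≡ 34² = 1156 ≡ 58. Multiply: 3^25 = 3^16 × 3^8 × 3^1 ≡ 58 × 34 × 3 (mod 61): 58 × 34 = 1972 ≡ 20; 20 × 3 = 60 ≡ 60. So 3^25 ≡ 60 (mod 61).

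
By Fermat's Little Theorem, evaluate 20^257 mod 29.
By Fermat: 20^{28} ≡ 1 (mod 29). 257 ≡ 5 (mod 28). So 20^{257} ≡ 20^{5} ≡ 24 (mod 29)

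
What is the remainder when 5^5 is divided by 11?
5 = 4 + 1 (binary 101). Repeated squaring mod 11: 5^1 ≡ 5; 5^2 ≡ 5² = 25 ≡ 3; 5^4 ≡ 3² = 9 ≡ 9. Multiply: 5^5 = 5^4 × 5^1 ≡ 9 × 5 (mod 11): 9 × 5 = 45 ≡ 1. So 5^5 ≡ 1 (mod 11).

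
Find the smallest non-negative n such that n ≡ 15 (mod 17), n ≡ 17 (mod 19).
321

Using the Chinese Remainder Theorem:
M = product of moduli = 323
For equation 1: M_1 = 19, 19 ≡ 2 (mod 17), inverse of 19 mod 17 is 9 (check: 2 × 9 = 18 ≡ 1 (mod 17))
For equation 2: M_2 = 17, 17 ≡ 17 (mod 19), inverse of 17 mod 19 is 9 (check: 17 × 9 = 153 ≡ 1 (mod 19))
Combine: n ≡ Σ r_i×M_i×(M_i⁻¹ mod m_i) = 15×19×9 + 17×17×9 = 2565 + 2601 = 5166
5166 mod 323 = 321
n ≡ 321 (mod 323)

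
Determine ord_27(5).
Powers of 5 mod 27: 5^1≡5, 5^2≡25, 5^3≡17, 5^4≡4, 5^5≡20, 5^6≡19, 5^7≡14, 5^8≡16, 5^9≡26, 5^10≡22, 5^11≡2, 5^12≡10, 5^13≡23, 5^14≡7, 5^15≡8, 5^16≡13, 5^17≡11, 5^18≡1. Order = 18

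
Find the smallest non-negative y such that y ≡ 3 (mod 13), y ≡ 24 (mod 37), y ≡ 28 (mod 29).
5944

Using the Chinese Remainder Theorem:
M = product of moduli = 13949
For equation 1: M_1 = 1073, 1073 ≡ 7 (mod 13), inverse of 1073 mod 13 is 2 (check: 7 × 2 = 14 ≡ 1 (mod 13))
For equation 2: M_2 = 377, 377 ≡ 7 (mod 37), inverse of 377 mod 37 is 16 (check: 7 × 16 = 112 ≡ 1 (mod 37))
For equation 3: M_3 = 481, 481 ≡ 17 (mod 29), inverse of 481 mod 29 is 12 (check: 17 × 12 = 204 ≡ 1 (mod 29))
Combine: y ≡ Σ r_i×M_i×(M_i⁻¹ mod m_i) = 3×1073×2 + 24×377×16 + 28×481×12 = 6438 + 144768 + 161616 = 312822
312822 mod 13949 = 5944
y ≡ 5944 (mod 13949)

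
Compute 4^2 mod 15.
2 = 2 (binary 10). Repeated squaring mod 15: 4^1 ≡ 4; 4^2 ≡ 4² = 16 ≡ 1. So 4^2 ≡ 1 (mod 15).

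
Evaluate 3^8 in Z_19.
8 = 8 (binary 1000). Repeated squaring mod 19: 3^1 ≡ 3; 3^2 ≡ 3² = 9 ≡ 9; 3^4 ≡ 9² = 81 ≡ 5; 3^8 ≡ 5² = 25 ≡ 6. So 3^8 ≡ 6 (mod 19).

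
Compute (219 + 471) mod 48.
18

(219 + 471) = 690
690 mod 48 = 18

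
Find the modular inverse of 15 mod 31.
15^(-1) ≡ 29 (mod 31). Verification: 15 × 29 = 435 ≡ 1 (mod 31)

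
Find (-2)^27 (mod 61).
Using repeated squaring. (-2) ≡ 59 (mod 61). 27 = 16 + 8 + 2 + 1 (binary 11011). Repeated squaring mod 61: 59^1 ≡ 59; 59^2 ≡ 59² = 3481 ≡ 4; 59^4 ≡ 4² = 16 ≡ 16; 59^8 ≡ 16² = 256 ≡ 12; 59^16 ≡ 12² = 144 ≡ 22. Multiply: (-2)^27 ≡ 59^16 × 59^8 × 59^2 × 59^1 ≡ 22 × 12 × 4 × 59 (mod 61): 22 × 12 = 264 ≡ 20; 20 × 4 = 80 ≡ 19; 19 × 59 = 1121 ≡ 23. So (-2)^27 ≡ 23 (mod 61).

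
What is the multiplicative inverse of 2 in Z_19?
2^(-1) ≡ 10 (mod 19). Verification: 2 × 10 = 20 ≡ 1 (mod 19)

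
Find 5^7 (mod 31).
7 = 4 + 2 + 1 (binary 111). Repeated squaring mod 31: 5^1 ≡ 5; 5^2 ≡ 5² = 25 ≡ 25; 5^4 ≡ 25² = 625 ≡ 5. Multiply: 5^7 = 5^4 × 5^2 × 5^1 ≡ 5 × 25 × 5 (mod 31): 5 × 25 = 125 ≡ 1; 1 × 5 = 5 ≡ 5. So 5^7 ≡ 5 (mod 31).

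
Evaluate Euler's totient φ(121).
110

Prime factorization: 121 = 11^2
Using the formula φ(n) = n × Π(1 - 1/p) for each prime factor p:
φ(121) = 121 × (1 - 1/11)
φ(121) = 110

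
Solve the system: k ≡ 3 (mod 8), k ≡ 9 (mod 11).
M = 8 × 11 = 88. M₁ = 11, y₁ ≡ 3 (mod 8). M₂ = 8, y₂ ≡ 7 (mod 11). k = 3×11×3 + 9×8×7 ≡ 75 (mod 88)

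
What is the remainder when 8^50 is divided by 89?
Using repeated squaring. 50 = 32 + 16 + 2 (binary 110010). Repeated squaring mod 89: 8^1 ≡ 8; 8^2 ≡ 8² = 64 ≡ 64; 8^4 ≡ 64² = 4096 ≡ 2; 8^8 ≡ 2² = 4 ≡ 4; 8^16 ≡ 4² = 16 ≡ 16; 8^32 ≡ 16² = 256 ≡ 78. Multiply: 8^50 = 8^32 × 8^16 × 8^2 ≡ 78 × 16 × 64 (mod 89): 78 × 16 = 1248 ≡ 2; 2 × 64 = 128 ≡ 39. So 8^50 ≡ 39 (mod 89).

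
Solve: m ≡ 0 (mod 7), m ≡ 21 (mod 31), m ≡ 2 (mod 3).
M = 7 × 31 × 3 = 651. M₁ = 93, y₁ ≡ 4 (mod 7). M₂ = 21, y₂ ≡ 3 (mod 31). M₃ = 217, y₃ ≡ 1 (mod 3). m = 0×93×4 + 21×21×3 + 2×217×1 ≡ 455 (mod 651)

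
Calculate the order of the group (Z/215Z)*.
168

Prime factorization: 215 = 5 × 43
Using the formula φ(n) = n × Π(1 - 1/p) for each prime factor p:
φ(215) = 215 × (1 - 1/5) × (1 - 1/43)
φ(215) = 168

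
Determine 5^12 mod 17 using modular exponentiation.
Using repeated squaring. 12 = 8 + 4 (binary 1100). Repeated squaring mod 17: 5^1 ≡ 5; 5^2 ≡ 5² = 25 ≡ 8; 5^4 ≡ 8² = 64 ≡ 13; 5^8 ≡ 13² = 169 ≡ 16. Multiply: 5^12 = 5^8 × 5^4 ≡ 16 × 13 (mod 17): 16 × 13 = 208 ≡ 4. So 5^12 ≡ 4 (mod 17).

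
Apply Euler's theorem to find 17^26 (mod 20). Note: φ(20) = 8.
By Euler: 17^{8} ≡ 1 (mod 20) since gcd(17, 20) = 1. 26 = 3×8 + 2. So 17^{26} ≡ 17^{2} ≡ 9 (mod 20)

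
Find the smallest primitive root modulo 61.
2

A primitive root g modulo p has order p-1 = 60
Prime divisors of 60: [2, 3, 5]
g is a primitive root iff g^(60/q) ≢ 1 (mod 61) for each prime divisor q
Testing small values:
  g = 2: 2^30 ≡ 60, 2^20 ≡ 47, 2^12 ≡ 9 (mod 61) → none is 1, primitive root!
The smallest primitive root is 2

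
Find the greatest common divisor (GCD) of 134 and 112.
2

Using the Euclidean algorithm:
134 = 1 × 112 + 22
112 = 5 × 22 + 2
22 = 11 × 2 + 0

GCD(134, 112) = 2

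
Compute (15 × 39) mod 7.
4

(15 × 39) = 585
585 mod 7 = 4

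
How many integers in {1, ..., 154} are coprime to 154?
60

Prime factorization: 154 = 2 × 7 × 11
Using the formula φ(n) = n × Π(1 - 1/p) for each prime factor p:
φ(154) = 154 × (1 - 1/2) × (1 - 1/7) × (1 - 1/11)
φ(154) = 60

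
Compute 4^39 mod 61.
Using repeated squaring. 39 = 32 + 4 + 2 + 1 (binary 100111). Repeated squaring mod 61: 4^1 ≡ 4; 4^2 ≡ 4² = 16 ≡ 16; 4^4 ≡ 16² = 256 ≡ 12; 4^8 ≡ 12² = 144 ≡ 22; 4^16 ≡ 22² = 484 ≡ 57; 4^32 ≡ 57² = 3249 ≡ 16. Multiply: 4^39 = 4^32 × 4^4 × 4^2 × 4^1 ≡ 16 × 12 × 16 × 4 (mod 61): 16 × 12 = 192 ≡ 9; 9 × 16 = 144 ≡ 22; 22 × 4 = 88 ≡ 27. So 4^39 ≡ 27 (mod 61).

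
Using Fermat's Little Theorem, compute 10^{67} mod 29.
2

By Fermat's Little Theorem, a^(p-1) ≡ 1 (mod p) for prime p and gcd(a, p) = 1
Here p = 29, so 10^28 ≡ 1 (mod 29)
We can reduce the exponent: 67 mod 28 = 11
So 10^67 ≡ 10^11 (mod 29)
Computing: 10^11 mod 29 = 2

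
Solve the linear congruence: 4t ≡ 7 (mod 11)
10

Since gcd(4, 11) = 1 divides 7, a solution exists.
Multiply both sides by the inverse of 4 mod 11:
  4^(-1) mod 11 = 3
  x ≡ 3 × 7 ≡ 21 ≡ 10 (mod 11)
Verification: 4 × 10 = 40 = 3 × 11 + 7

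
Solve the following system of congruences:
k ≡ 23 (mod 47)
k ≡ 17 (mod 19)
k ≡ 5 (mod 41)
9517

Using the Chinese Remainder Theorem:
M = product of moduli = 36613
For equation 1: M_1 = 779, 779 ≡ 27 (mod 47), inverse of 779 mod 47 is 7 (check: 27 × 7 = 189 ≡ 1 (mod 47))
For equation 2: M_2 = 1927, 1927 ≡ 8 (mod 19), inverse of 1927 mod 19 is 12 (check: 8 × 12 = 96 ≡ 1 (mod 19))
For equation 3: M_3 = 893, 893 ≡ 32 (mod 41), inverse of 893 mod 41 is 9 (check: 32 × 9 = 288 ≡ 1 (mod 41))
Combine: k ≡ Σ r_i×M_i×(M_i⁻¹ mod m_i) = 23×779×7 + 17×1927×12 + 5×893×9 = 125419 + 393108 + 40185 = 558712
558712 mod 36613 = 9517
k ≡ 9517 (mod 36613)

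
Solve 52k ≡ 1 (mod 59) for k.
52^(-1) ≡ 42 (mod 59). Verification: 52 × 42 = 2184 ≡ 1 (mod 59)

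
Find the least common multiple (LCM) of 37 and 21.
777

First find GCD(37, 21) using the Euclidean algorithm:
37 = 1 × 21 + 16
21 = 1 × 16 + 5
16 = 3 × 5 + 1
5 = 5 × 1 + 0
GCD(37, 21) = 1

LCM formula: LCM(a, b) = (a × b) / GCD(a, b)
LCM(37, 21) = (37 × 21) / 1
LCM(37, 21) = 777 / 1
LCM(37, 21) = 777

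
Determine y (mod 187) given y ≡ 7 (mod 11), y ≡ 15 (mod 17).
117

Using the Chinese Remainder Theorem:
M = product of moduli = 187
For equation 1: M_1 = 17, 17 ≡ 6 (mod 11), inverse of 17 mod 11 is 2 (check: 6 × 2 = 12 ≡ 1 (mod 11))
For equation 2: M_2 = 11, 11 ≡ 11 (mod 17), inverse of 11 mod 17 is 14 (check: 11 × 14 = 154 ≡ 1 (mod 17))
Combine: y ≡ Σ r_i×M_i×(M_i⁻¹ mod m_i) = 7×17×2 + 15×11×14 = 238 + 2310 = 2548
2548 mod 187 = 117
y ≡ 117 (mod 187)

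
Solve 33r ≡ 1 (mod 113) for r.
33^(-1) ≡ 24 (mod 113). Verification: 33 × 24 = 792 ≡ 1 (mod 113)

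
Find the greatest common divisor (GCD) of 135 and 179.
1

Using the Euclidean algorithm:
135 = 0 × 179 + 135
179 = 1 × 135 + 44
135 = 3 × 44 + 3
44 = 14 × 3 + 2
3 = 1 × 2 + 1
2 = 2 × 1 + 0

GCD(135, 179) = 1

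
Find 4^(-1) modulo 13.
10

Using Extended Euclidean Algorithm:
gcd(4, 13) = 1
Bezout coefficients: 4 × -3 + 13 × 1 = 1
So 4 × -3 ≡ 1 (mod 13)
The inverse is -3 mod 13 = 10
Verification: 4 × 10 = 40 = 3 × 13 + 1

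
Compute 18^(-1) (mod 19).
18^(-1) ≡ 18 (mod 19). Verification: 18 × 18 = 324 ≡ 1 (mod 19)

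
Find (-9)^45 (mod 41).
Using Fermat: (-9)^{40} ≡ 1 (mod 41). 45 ≡ 5 (mod 40). So (-9)^{45} ≡ (-9)^{5} ≡ 32 (mod 41)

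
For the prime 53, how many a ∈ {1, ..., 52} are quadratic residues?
For prime 53, there are (p-1)/2 = (53-1)/2 = 26 quadratic residues (excluding 0).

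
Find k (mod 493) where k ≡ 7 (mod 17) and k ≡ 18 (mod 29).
M = 17 × 29 = 493. M₁ = 29, y₁ ≡ 10 (mod 17). M₂ = 17, y₂ ≡ 12 (mod 29). k = 7×29×10 + 18×17×12 ≡ 279 (mod 493)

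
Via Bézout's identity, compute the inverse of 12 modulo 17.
Extended GCD: 12(-7) + 17(5) = 1. So 12^(-1) ≡ 10 ≡ 10 (mod 17). Verify: 12 × 10 = 120 ≡ 1 (mod 17)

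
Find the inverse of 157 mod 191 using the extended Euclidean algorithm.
Extended GCD: 157(73) + 191(-60) = 1. So 157^(-1) ≡ 73 ≡ 73 (mod 191). Verify: 157 × 73 = 11461 ≡ 1 (mod 191)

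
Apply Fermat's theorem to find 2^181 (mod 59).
By Fermat: 2^{58} ≡ 1 (mod 59). 181 = 3×58 + 7. So 2^{181} ≡ 2^{7} ≡ 10 (mod 59)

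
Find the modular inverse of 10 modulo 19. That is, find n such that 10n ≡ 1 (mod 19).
2

Using Extended Euclidean Algorithm:
gcd(10, 19) = 1
Bezout coefficients: 10 × 2 + 19 × -1 = 1
So 10 × 2 ≡ 1 (mod 19)
The inverse is 2 mod 19 = 2
Verification: 10 × 2 = 20 = 1 × 19 + 1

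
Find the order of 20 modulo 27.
Powers of 20 mod 27: 20^1≡20, 20^2≡22, 20^3≡8, 20^4≡25, 20^5≡14, 20^6≡10, 20^7≡11, 20^8≡4, 20^9≡26, 20^10≡7, 20^11≡5, 20^12≡19, 20^13≡2, 20^14≡13, 20^15≡17, 20^16≡16, 20^17≡23, 20^18≡1. Order = 18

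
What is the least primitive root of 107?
2

A primitive root g modulo p has order p-1 = 106
Prime divisors of 106: [2, 53]
g is a primitive root iff g^(106/q) ≢ 1 (mod 107) for each prime divisor q
Testing small values:
  g = 2: 2^53 ≡ 106, 2^2 ≡ 4 (mod 107) → none is 1, primitive root!
The smallest primitive root is 2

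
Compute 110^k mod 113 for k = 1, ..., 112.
g^1, g^2, ..., g^{112} mod 113: {110, 9, 86, 81, 96, 51, 73, 7, 92, 63, 37, 2, 107, 18, 59, 49, 79, 102, 33, 14, 71, 13, 74, 4, 101, 36, 5, 98, 45, 91, 66, 28, 29, 26, 35, 8, 89, 72, 10, 83, 90, 69, 19, 56, 58, 52, 70, 16, 65, 31, 20, 53, 67, 25, 38, 112, 3, 104, 27, 32, 17, 62, 40, 106, 21, 50, 76, 111, 6, 95, 54, 64, 34, 11, 80, 99, 42, 100, 39, 109, 12, 77, 108, 15, 68, 22, 47, 85, 84, 87, 78, 105, 24, 41, 103, 30, 23, 44, 94, 57, 55, 61, 43, 97, 48, 82, 93, 60, 46, 88, 75, 1}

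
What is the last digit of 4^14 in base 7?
Using Fermat: 4^{6} ≡ 1 (mod 7). 14 ≡ 2 (mod 6). So 4^{14} ≡ 4^{2} ≡ 2 (mod 7)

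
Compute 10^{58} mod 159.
49

Using successive squaring:
Binary expansion of 58: 111010
Powers of 10 mod 159 (each is the square of the previous):
  10^1 ≡ 10 (mod 159)
  10^2 ≡ 10² = 100 ≡ 100 (mod 159)
  10^4 ≡ 100² = 10000 ≡ 142 (mod 159)
  10^8 ≡ 142² = 20164 ≡ 130 (mod 159)
  10^16 ≡ 130² = 16900 ≡ 46 (mod 159)
  10^32 ≡ 46² = 2116 ≡ 49 (mod 159)
58 = 32 + 16 + 8 + 2, so 10^58 = 10^32 × 10^16 × 10^8 × 10^2 ≡ 49 × 46 × 130 × 100 (mod 159)
Multiplying step by step:
  49 × 46 = 2254 ≡ 28 (mod 159)
  28 × 130 = 3640 ≡ 142 (mod 159)
  142 × 100 = 14200 ≡ 49 (mod 159)
Result: 10^58 ≡ 49 (mod 159)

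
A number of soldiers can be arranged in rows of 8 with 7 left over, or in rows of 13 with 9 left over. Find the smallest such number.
M = 8 × 13 = 104. M₁ = 13, y₁ ≡ 5 (mod 8). M₂ = 8, y₂ ≡ 5 (mod 13). r = 7×13×5 + 9×8×5 ≡ 87 (mod 104). The smallest positive such number is 87.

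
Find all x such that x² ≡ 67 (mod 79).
The square roots of 67 mod 79 are 64 and 15. Verify: 64² = 4096 ≡ 67 (mod 79)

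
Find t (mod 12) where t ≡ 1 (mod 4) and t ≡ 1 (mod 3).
M = 4 × 3 = 12. M₁ = 3, y₁ ≡ 3 (mod 4). M₂ = 4, y₂ ≡ 1 (mod 3). t = 1×3×3 + 1×4×1 ≡ 1 (mod 12)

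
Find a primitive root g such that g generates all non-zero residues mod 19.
p - 1 = 18 has prime divisors 2, 3. h is a primitive root mod 19 iff h^(18/q) ≢ 1 (mod 19) for each such q.
h = 2: 2^9 ≡ 18, 2^6 ≡ 7 (mod 19); none is 1, so 2 has order 18 and is a primitive root.
The smallest primitive root mod 19 is g = 2.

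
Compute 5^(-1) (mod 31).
5^(-1) ≡ 25 (mod 31). Verification: 5 × 25 = 125 ≡ 1 (mod 31)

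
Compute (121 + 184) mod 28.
25

(121 + 184) = 305
305 mod 28 = 25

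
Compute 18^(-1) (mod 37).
35

Using Extended Euclidean Algorithm:
gcd(18, 37) = 1
Bezout coefficients: 18 × -2 + 37 × 1 = 1
So 18 × -2 ≡ 1 (mod 37)
The inverse is -2 mod 37 = 35
Verification: 18 × 35 = 630 = 17 × 37 + 1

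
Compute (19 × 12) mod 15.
3

(19 × 12) = 228
228 mod 15 = 3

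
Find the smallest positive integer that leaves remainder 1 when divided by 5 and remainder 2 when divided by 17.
M = 5 × 17 = 85. M₁ = 17, y₁ ≡ 3 (mod 5). M₂ = 5, y₂ ≡ 7 (mod 17). n = 1×17×3 + 2×5×7 ≡ 36 (mod 85). The smallest positive such number is 36.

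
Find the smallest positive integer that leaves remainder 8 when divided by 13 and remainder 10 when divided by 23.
M = 13 × 23 = 299. M₁ = 23, y₁ ≡ 4 (mod 13). M₂ = 13, y₂ ≡ 16 (mod 23). r = 8×23×4 + 10×13×16 ≡ 125 (mod 299). The smallest positive such number is 125.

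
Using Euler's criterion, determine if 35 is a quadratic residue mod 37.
By Euler's criterion: 35^{18} ≡ 36 (mod 37). Since this equals -1 (≡ 36), 35 is not a QR.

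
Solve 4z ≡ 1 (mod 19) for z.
4^(-1) ≡ 5 (mod 19). Verification: 4 × 5 = 20 ≡ 1 (mod 19)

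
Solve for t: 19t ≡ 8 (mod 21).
17

Since gcd(19, 21) = 1 divides 8, a solution exists.
Multiply both sides by the inverse of 19 mod 21:
  19^(-1) mod 21 = 10
  x ≡ 10 × 8 ≡ 80 ≡ 17 (mod 21)
Verification: 19 × 17 = 323 = 15 × 21 + 8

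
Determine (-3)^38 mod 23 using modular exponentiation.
Using Fermat: (-3)^{22} ≡ 1 (mod 23). 38 ≡ 16 (mod 22). So (-3)^{38} ≡ (-3)^{16} ≡ 13 (mod 23)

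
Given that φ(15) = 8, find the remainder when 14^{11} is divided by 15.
By Euler: 14^{8} ≡ 1 (mod 15) since gcd(14, 15) = 1. 11 = 1×8 + 3. So 14^{11} ≡ 14^{3} ≡ 14 (mod 15)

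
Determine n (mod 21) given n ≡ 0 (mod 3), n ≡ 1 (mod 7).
15

Using the Chinese Remainder Theorem:
M = product of moduli = 21
For equation 1: M_1 = 7, 7 ≡ 1 (mod 3), inverse of 7 mod 3 is 1 (check: 1 × 1 = 1 ≡ 1 (mod 3))
For equation 2: M_2 = 3, 3 ≡ 3 (mod 7), inverse of 3 mod 7 is 5 (check: 3 × 5 = 15 ≡ 1 (mod 7))
Combine: n ≡ Σ r_i×M_i×(M_i⁻¹ mod m_i) = 0×7×1 + 1×3×5 = 0 + 15 = 15
15 mod 21 = 15
n ≡ 15 (mod 21)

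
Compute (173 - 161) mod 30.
12

(173 - 161) = 12
12 mod 30 = 12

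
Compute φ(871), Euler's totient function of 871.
792

Prime factorization: 871 = 13 × 67
Using the formula φ(n) = n × Π(1 - 1/p) for each prime factor p:
φ(871) = 871 × (1 - 1/13) × (1 - 1/67)
φ(871) = 792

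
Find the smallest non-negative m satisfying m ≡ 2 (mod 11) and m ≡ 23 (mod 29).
M = 11 × 29 = 319. M₁ = 29, y₁ ≡ 8 (mod 11). M₂ = 11, y₂ ≡ 8 (mod 29). m = 2×29×8 + 23×11×8 ≡ 255 (mod 319)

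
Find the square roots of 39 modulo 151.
The square roots of 39 mod 151 are 103 and 48. Verify: 103² = 10609 ≡ 39 (mod 151)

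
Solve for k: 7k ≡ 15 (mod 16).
9

Since gcd(7, 16) = 1 divides 15, a solution exists.
Multiply both sides by the inverse of 7 mod 16:
  7^(-1) mod 16 = 7
  x ≡ 7 × 15 ≡ 105 ≡ 9 (mod 16)
Verification: 7 × 9 = 63 = 3 × 16 + 15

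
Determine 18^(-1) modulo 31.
18^(-1) ≡ 19 (mod 31). Verification: 18 × 19 = 342 ≡ 1 (mod 31)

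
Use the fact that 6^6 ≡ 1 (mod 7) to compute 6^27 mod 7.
By Fermat: 6^{6} ≡ 1 (mod 7). 27 = 4×6 + 3. So 6^{27} ≡ 6^{3} ≡ 6 (mod 7)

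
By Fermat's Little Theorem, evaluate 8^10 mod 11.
By Fermat's Little Theorem, 8^{10} ≡ 1 (mod 11) since 11 is prime and gcd(8, 11) = 1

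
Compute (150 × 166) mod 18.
6

(150 × 166) = 24900
24900 mod 18 = 6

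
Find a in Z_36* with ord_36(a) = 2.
17 has order 2 mod 36 since 17^{2} ≡ 1 (mod 36) and no smaller power works.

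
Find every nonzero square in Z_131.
QRs mod 131: {1, 3, 4, 5, 7, 9, 11, 12, 13, 15, 16, 20, 21, 25, 27, 28, 33, 34, 35, 36, 38, 39, 41, 43, 44, 45, 46, 48, 49, 52, 53, 55, 58, 59, 60, 61, 62, 63, 64, 65, 74, 75, 77, 80, 81, 84, 89, 91, 94, 99, 100, 101, 102, 105, 107, 108, 109, 112, 113, 114, 117, 121, 123, 125, 129}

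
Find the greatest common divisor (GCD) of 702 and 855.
9

Using the Euclidean algorithm:
702 = 0 × 855 + 702
855 = 1 × 702 + 153
702 = 4 × 153 + 90
153 = 1 × 90 + 63
90 = 1 × 63 + 27
63 = 2 × 27 + 9
27 = 3 × 9 + 0

GCD(702, 855) = 9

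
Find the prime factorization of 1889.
1889

Divide by primes starting from smallest:
1889 ÷ 1889 = 1

1889 = 1889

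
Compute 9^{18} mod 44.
25

Using successive squaring:
Binary expansion of 18: 10010
Powers of 9 mod 44 (each is the square of the previous):
  9^1 ≡ 9 (mod 44)
  9^2 ≡ 9² = 81 ≡ 37 (mod 44)
  9^4 ≡ 37² = 1369 ≡ 5 (mod 44)
  9^8 ≡ 5² = 25 ≡ 25 (mod 44)
  9^16 ≡ 25² = 625 ≡ 9 (mod 44)
18 = 16 + 2, so 9^18 = 9^16 × 9^2 ≡ 9 × 37 (mod 44)
Multiplying step by step:
  9 × 37 = 333 ≡ 25 (mod 44)
Result: 9^18 ≡ 25 (mod 44)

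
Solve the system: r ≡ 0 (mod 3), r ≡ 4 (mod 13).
M = 3 × 13 = 39. M₁ = 13, y₁ ≡ 1 (mod 3). M₂ = 3, y₂ ≡ 9 (mod 13). r = 0×13×1 + 4×3×9 ≡ 30 (mod 39)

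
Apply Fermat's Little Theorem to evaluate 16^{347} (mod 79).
72

By Fermat's Little Theorem, a^(p-1) ≡ 1 (mod p) for prime p and gcd(a, p) = 1
Here p = 79, so 16^78 ≡ 1 (mod 79)
We can reduce the exponent: 347 mod 78 = 35
So 16^347 ≡ 16^35 (mod 79)
Computing: 16^35 mod 79 = 72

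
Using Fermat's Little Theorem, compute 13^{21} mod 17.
13

By Fermat's Little Theorem, a^(p-1) ≡ 1 (mod p) for prime p and gcd(a, p) = 1
Here p = 17, so 13^16 ≡ 1 (mod 17)
We can reduce the exponent: 21 mod 16 = 5
So 13^21 ≡ 13^5 (mod 17)
Computing: 13^5 mod 17 = 13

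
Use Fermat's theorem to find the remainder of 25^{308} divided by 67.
1

By Fermat's Little Theorem, a^(p-1) ≡ 1 (mod p) for prime p and gcd(a, p) = 1
Here p = 67, so 25^66 ≡ 1 (mod 67)
We can reduce the exponent: 308 mod 66 = 44
So 25^308 ≡ 25^44 (mod 67)
Computing: 25^44 mod 67 = 1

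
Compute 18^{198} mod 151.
125

Using successive squaring:
Binary expansion of 198: 11000110
Powers of 18 mod 151 (each is the square of the previous):
  18^1 ≡ 18 (mod 151)
  18^2 ≡ 18² = 324 ≡ 22 (mod 151)
  18^4 ≡ 22² = 484 ≡ 31 (mod 151)
  18^8 ≡ 31² = 961 ≡ 55 (mod 151)
  18^16 ≡ 55² = 3025 ≡ 5 (mod 151)
  18^32 ≡ 5² = 25 ≡ 25 (mod 151)
  18^64 ≡ 25² = 625 ≡ 21 (mod 151)
  18^128 ≡ 21² = 441 ≡ 139 (mod 151)
198 = 128 + 64 + 4 + 2, so 18^198 = 18^128 × 18^64 × 18^4 × 18^2 ≡ 139 × 21 × 31 × 22 (mod 151)
Multiplying step by step:
  139 × 21 = 2919 ≡ 50 (mod 151)
  50 × 31 = 1550 ≡ 40 (mod 151)
  40 × 22 = 880 ≡ 125 (mod 151)
Result: 18^198 ≡ 125 (mod 151)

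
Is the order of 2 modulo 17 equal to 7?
No, the actual order is 8, not 7.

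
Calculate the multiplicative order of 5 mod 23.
Powers of 5 mod 23: 5^1≡5, 5^2≡2, 5^3≡10, 5^4≡4, 5^5≡20, 5^6≡8, 5^7≡17, 5^8≡16, 5^9≡11, 5^10≡9, 5^11≡22, 5^12≡18, 5^13≡21, 5^14≡13, 5^15≡19, 5^16≡3, 5^17≡15, 5^18≡6, 5^19≡7, 5^20≡12, 5^21≡14, 5^22≡1. Order = 22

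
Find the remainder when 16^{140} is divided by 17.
By Fermat: 16^{16} ≡ 1 (mod 17). 140 = 8×16 + 12. So 16^{140} ≡ 16^{12} ≡ 1 (mod 17)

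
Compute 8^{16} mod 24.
16

Using successive squaring:
Binary expansion of 16: 10000
Powers of 8 mod 24 (each is the square of the previous):
  8^1 ≡ 8 (mod 24)
  8^2 ≡ 8² = 64 ≡ 16 (mod 24)
  8^4 ≡ 16² = 256 ≡ 16 (mod 24)
  8^8 ≡ 16² = 256 ≡ 16 (mod 24)
  8^16 ≡ 16² = 256 ≡ 16 (mod 24)
16 is a power of 2, so 8^16 is the last square: ≡ 16 (mod 24)
Result: 8^16 ≡ 16 (mod 24)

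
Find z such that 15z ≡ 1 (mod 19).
15^(-1) ≡ 14 (mod 19). Verification: 15 × 14 = 210 ≡ 1 (mod 19)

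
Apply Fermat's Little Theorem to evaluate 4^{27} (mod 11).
5

By Fermat's Little Theorem, a^(p-1) ≡ 1 (mod p) for prime p and gcd(a, p) = 1
Here p = 11, so 4^10 ≡ 1 (mod 11)
We can reduce the exponent: 27 mod 10 = 7
So 4^27 ≡ 4^7 (mod 11)
Computing: 4^7 mod 11 = 5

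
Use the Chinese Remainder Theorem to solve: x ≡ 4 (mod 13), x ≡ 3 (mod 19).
M = 13 × 19 = 247. M₁ = 19, y₁ ≡ 11 (mod 13). M₂ = 13, y₂ ≡ 3 (mod 19). x = 4×19×11 + 3×13×3 ≡ 212 (mod 247)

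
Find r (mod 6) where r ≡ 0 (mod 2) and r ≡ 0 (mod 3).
M = 2 × 3 = 6. M₁ = 3, y₁ ≡ 1 (mod 2). M₂ = 2, y₂ ≡ 2 (mod 3). r = 0×3×1 + 0×2×2 ≡ 0 (mod 6)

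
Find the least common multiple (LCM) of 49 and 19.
931

First find GCD(49, 19) using the Euclidean algorithm:
49 = 2 × 19 + 11
19 = 1 × 11 + 8
11 = 1 × 8 + 3
8 = 2 × 3 + 2
3 = 1 × 2 + 1
2 = 2 × 1 + 0
GCD(49, 19) = 1

LCM formula: LCM(a, b) = (a × b) / GCD(a, b)
LCM(49, 19) = (49 × 19) / 1
LCM(49, 19) = 931 / 1
LCM(49, 19) = 931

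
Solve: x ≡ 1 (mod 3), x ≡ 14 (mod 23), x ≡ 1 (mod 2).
M = 3 × 23 × 2 = 138. M₁ = 46, y₁ ≡ 1 (mod 3). M₂ = 6, y₂ ≡ 4 (mod 23). M₃ = 69, y₃ ≡ 1 (mod 2). x = 1×46×1 + 14×6×4 + 1×69×1 ≡ 37 (mod 138)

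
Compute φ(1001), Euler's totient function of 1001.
720

Prime factorization: 1001 = 7 × 11 × 13
Using the formula φ(n) = n × Π(1 - 1/p) for each prime factor p:
φ(1001) = 1001 × (1 - 1/7) × (1 - 1/11) × (1 - 1/13)
φ(1001) = 720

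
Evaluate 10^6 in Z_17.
6 = 4 + 2 (binary 110). Repeated squaring mod 17: 10^1 ≡ 10; 10^2 ≡ 10² = 100 ≡ 15; 10^4 ≡ 15² = 225 ≡ 4. Multiply: 10^6 = 10^4 × 10^2 ≡ 4 × 15 (mod 17): 4 × 15 = 60 ≡ 9. So 10^6 ≡ 9 (mod 17).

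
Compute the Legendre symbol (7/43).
(7/43) = 7^{21} mod 43 = -1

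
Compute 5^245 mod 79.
Using Fermat: 5^{78} ≡ 1 (mod 79). 245 ≡ 11 (mod 78). So 5^{245} ≡ 5^{11} ≡ 42 (mod 79)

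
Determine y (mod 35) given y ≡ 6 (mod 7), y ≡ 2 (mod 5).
27

Using the Chinese Remainder Theorem:
M = product of moduli = 35
For equation 1: M_1 = 5, 5 ≡ 5 (mod 7), inverse of 5 mod 7 is 3 (check: 5 × 3 = 15 ≡ 1 (mod 7))
For equation 2: M_2 = 7, 7 ≡ 2 (mod 5), inverse of 7 mod 5 is 3 (check: 2 × 3 = 6 ≡ 1 (mod 5))
Combine: y ≡ Σ r_i×M_i×(M_i⁻¹ mod m_i) = 6×5×3 + 2×7×3 = 90 + 42 = 132
132 mod 35 = 27
y ≡ 27 (mod 35)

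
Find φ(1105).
768

Prime factorization: 1105 = 5 × 13 × 17
Using the formula φ(n) = n × Π(1 - 1/p) for each prime factor p:
φ(1105) = 1105 × (1 - 1/5) × (1 - 1/13) × (1 - 1/17)
φ(1105) = 768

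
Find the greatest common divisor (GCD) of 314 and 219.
1

Using the Euclidean algorithm:
314 = 1 × 219 + 95
219 = 2 × 95 + 29
95 = 3 × 29 + 8
29 = 3 × 8 + 5
8 = 1 × 5 + 3
5 = 1 × 3 + 2
3 = 1 × 2 + 1
2 = 2 × 1 + 0

GCD(314, 219) = 1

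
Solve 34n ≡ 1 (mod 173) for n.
34^(-1) ≡ 56 (mod 173). Verification: 34 × 56 = 1904 ≡ 1 (mod 173)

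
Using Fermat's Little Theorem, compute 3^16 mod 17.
By Fermat's Little Theorem, 3^{16} ≡ 1 (mod 17) since 17 is prime and gcd(3, 17) = 1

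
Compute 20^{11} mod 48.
32

Using successive squaring:
Binary expansion of 11: 1011
Powers of 20 mod 48 (each is the square of the previous):
  20^1 ≡ 20 (mod 48)
  20^2 ≡ 20² = 400 ≡ 16 (mod 48)
  20^4 ≡ 16² = 256 ≡ 16 (mod 48)
  20^8 ≡ 16² = 256 ≡ 16 (mod 48)
11 = 8 + 2 + 1, so 20^11 = 20^8 × 20^2 × 20^1 ≡ 16 × 16 × 20 (mod 48)
Multiplying step by step:
  16 × 16 = 256 ≡ 16 (mod 48)
  16 × 20 = 320 ≡ 32 (mod 48)
Result: 20^11 ≡ 32 (mod 48)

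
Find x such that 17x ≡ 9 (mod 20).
17

Since gcd(17, 20) = 1 divides 9, a solution exists.
Multiply both sides by the inverse of 17 mod 20:
  17^(-1) mod 20 = 13
  x ≡ 13 × 9 ≡ 117 ≡ 17 (mod 20)
Verification: 17 × 17 = 289 = 14 × 20 + 9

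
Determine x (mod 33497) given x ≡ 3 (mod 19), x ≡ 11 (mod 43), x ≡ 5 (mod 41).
5171

Using the Chinese Remainder Theorem:
M = product of moduli = 33497
For equation 1: M_1 = 1763, 1763 ≡ 15 (mod 19), inverse of 1763 mod 19 is 14 (check: 15 × 14 = 210 ≡ 1 (mod 19))
For equation 2: M_2 = 779, 779 ≡ 5 (mod 43), inverse of 779 mod 43 is 26 (check: 5 × 26 = 130 ≡ 1 (mod 43))
For equation 3: M_3 = 817, 817 ≡ 38 (mod 41), inverse of 817 mod 41 is 27 (check: 38 × 27 = 1026 ≡ 1 (mod 41))
Combine: x ≡ Σ r_i×M_i×(M_i⁻¹ mod m_i) = 3×1763×14 + 11×779×26 + 5×817×27 = 74046 + 222794 + 110295 = 407135
407135 mod 33497 = 5171
x ≡ 5171 (mod 33497)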